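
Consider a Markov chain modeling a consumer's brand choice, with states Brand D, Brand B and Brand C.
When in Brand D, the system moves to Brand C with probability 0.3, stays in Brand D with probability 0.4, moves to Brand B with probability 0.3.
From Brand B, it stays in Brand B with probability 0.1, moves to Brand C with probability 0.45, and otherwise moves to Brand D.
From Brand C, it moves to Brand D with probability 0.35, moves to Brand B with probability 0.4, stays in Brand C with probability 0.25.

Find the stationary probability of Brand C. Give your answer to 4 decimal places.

Let the stationary distribution be π with π = πP and π_1 + π_2 + π_3 = 1.
π_1 = 0.4·π_1 + 0.45·π_2 + 0.35·π_3
π_2 = 0.3·π_1 + 0.1·π_2 + 0.4·π_3
Solving with the normalization constraint gives π = (0.3976, 0.2771, 0.3253).
So the stationary probability of Brand C is 0.3253.

0.3253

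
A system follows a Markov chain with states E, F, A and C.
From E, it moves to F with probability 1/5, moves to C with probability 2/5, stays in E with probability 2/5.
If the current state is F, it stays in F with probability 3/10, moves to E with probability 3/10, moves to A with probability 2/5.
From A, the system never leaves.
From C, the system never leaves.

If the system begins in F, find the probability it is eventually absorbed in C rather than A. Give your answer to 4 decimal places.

Let h(s) be the probability of absorption at C starting from transient state s. Then h(C) = 1 and h(A) = 0. By first-step analysis:
h(E) = 0.4·h(E) + 0.2·h(F) + 0.4·1
h(F) = 0.3·h(E) + 0.3·h(F) + 0.4·0
Solving: h(E) = 0.7778, h(F) = 0.3333.
Starting from F, the probability is 0.3333.

0.3333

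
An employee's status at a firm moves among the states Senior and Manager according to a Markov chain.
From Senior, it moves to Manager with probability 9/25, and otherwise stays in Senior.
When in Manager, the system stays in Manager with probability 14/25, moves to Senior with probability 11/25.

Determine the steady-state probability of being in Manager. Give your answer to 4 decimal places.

0.4500

Let the stationary distribution be π with π = πP and π_1 + π_2 = 1.
π_1 = 0.64·π_1 + 0.44·π_2
Solving with the normalization constraint gives π = (0.5500, 0.4500).
So the stationary probability of Manager is 0.4500.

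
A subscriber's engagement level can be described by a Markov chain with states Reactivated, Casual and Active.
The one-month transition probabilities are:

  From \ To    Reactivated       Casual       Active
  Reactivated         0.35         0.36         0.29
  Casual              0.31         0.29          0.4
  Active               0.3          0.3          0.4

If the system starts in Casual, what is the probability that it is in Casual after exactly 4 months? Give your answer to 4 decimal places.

0.3160

Propagate the distribution vector 4 months from Casual.
After 0 months: (0.0000, 1.0000, 0.0000)
After 1 month: (0.3100, 0.2900, 0.4000)
After 2 months: (0.3184, 0.3157, 0.3659)
After 3 months: (0.3191, 0.3159, 0.3650)
After 4 months: (0.3191, 0.3160, 0.3649)
P(in Casual after 4 months) = 0.3160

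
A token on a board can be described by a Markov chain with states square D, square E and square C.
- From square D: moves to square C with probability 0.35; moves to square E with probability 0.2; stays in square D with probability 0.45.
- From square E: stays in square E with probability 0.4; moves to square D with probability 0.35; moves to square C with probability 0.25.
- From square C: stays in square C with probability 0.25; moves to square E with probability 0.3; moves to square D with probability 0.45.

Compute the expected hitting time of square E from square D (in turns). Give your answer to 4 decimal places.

Let t(s) be the expected number of turns to first reach square E from state s, with t(square E) = 0. Conditioning on the first turn:
t(square D) = 1 + 0.45·t(square D) + 0.35·t(square C)
t(square C) = 1 + 0.45·t(square D) + 0.25·t(square C)
Solving: t(square D) = 4.3137, t(square C) = 3.9216.
Expected turns from square D to square E: 4.3137.

4.3137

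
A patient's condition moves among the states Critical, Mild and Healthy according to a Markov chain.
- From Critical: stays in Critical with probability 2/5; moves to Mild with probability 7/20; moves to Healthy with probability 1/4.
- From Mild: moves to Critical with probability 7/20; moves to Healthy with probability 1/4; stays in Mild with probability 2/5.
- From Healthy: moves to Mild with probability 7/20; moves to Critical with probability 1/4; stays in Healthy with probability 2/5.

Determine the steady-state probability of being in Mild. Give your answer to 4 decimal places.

0.3684

Let the stationary distribution be π with π = πP and π_1 + π_2 + π_3 = 1.
π_1 = 0.4·π_1 + 0.35·π_2 + 0.25·π_3
π_2 = 0.35·π_1 + 0.4·π_2 + 0.35·π_3
Solving with the normalization constraint gives π = (0.3375, 0.3684, 0.2941).
So the stationary probability of Mild is 0.3684.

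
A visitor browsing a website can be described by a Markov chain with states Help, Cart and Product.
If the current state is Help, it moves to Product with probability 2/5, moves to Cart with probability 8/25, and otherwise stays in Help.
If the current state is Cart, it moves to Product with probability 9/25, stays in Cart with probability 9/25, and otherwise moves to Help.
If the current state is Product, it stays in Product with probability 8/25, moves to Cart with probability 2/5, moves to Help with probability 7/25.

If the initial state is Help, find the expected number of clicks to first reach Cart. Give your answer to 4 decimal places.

2.8602

Let t(s) be the expected number of clicks to first reach Cart from state s, with t(Cart) = 0. Conditioning on the first click:
t(Help) = 1 + 0.28·t(Help) + 0.4·t(Product)
t(Product) = 1 + 0.28·t(Help) + 0.32·t(Product)
Solving: t(Help) = 2.8602, t(Product) = 2.6483.
Expected clicks from Help to Cart: 2.8602.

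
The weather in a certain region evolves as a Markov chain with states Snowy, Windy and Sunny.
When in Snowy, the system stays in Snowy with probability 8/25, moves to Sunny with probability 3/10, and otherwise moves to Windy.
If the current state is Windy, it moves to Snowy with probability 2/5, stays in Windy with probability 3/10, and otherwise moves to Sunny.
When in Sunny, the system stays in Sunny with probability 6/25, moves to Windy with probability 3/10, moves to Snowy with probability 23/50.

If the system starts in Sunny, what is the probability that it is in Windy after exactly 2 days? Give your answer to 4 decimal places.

0.3368

Sum over the intermediate state after 1 day:
P = P(Sunny→Snowy)·P(Snowy→Windy) + P(Sunny→Windy)·P(Windy→Windy) + P(Sunny→Sunny)·P(Sunny→Windy)
  = 0.46×0.38 + 0.3×0.3 + 0.24×0.3
  = 0.1748 + 0.0900 + 0.0720 = 0.3368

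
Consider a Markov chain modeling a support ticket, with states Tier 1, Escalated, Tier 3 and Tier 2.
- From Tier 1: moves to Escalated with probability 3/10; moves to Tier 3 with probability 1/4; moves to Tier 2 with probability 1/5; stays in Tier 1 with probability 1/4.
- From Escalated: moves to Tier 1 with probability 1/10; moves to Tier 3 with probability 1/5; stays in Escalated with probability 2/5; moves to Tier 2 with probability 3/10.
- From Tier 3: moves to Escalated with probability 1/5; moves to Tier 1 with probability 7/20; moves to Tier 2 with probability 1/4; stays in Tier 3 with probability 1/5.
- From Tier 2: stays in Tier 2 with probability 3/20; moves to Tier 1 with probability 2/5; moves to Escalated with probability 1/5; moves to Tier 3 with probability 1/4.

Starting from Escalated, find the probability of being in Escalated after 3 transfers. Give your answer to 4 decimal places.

Propagate the distribution vector 3 transfers from Escalated.
After 0 transfers: (0.0000, 1.0000, 0.0000, 0.0000)
After 1 transfer: (0.1000, 0.4000, 0.2000, 0.3000)
After 2 transfers: (0.2550, 0.2900, 0.2200, 0.2350)
After 3 transfers: (0.2638, 0.2835, 0.2245, 0.2283)
P(in Escalated after 3 transfers) = 0.2835

0.2835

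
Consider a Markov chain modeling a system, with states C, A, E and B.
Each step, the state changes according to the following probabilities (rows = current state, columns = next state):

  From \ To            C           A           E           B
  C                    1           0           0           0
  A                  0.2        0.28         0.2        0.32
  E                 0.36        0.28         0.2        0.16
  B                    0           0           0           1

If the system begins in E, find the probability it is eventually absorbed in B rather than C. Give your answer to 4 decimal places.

Let h(s) be the probability of absorption at B starting from transient state s. Then h(B) = 1 and h(C) = 0. By first-step analysis:
h(A) = 0.2·0 + 0.28·h(A) + 0.2·h(E) + 0.32·1
h(E) = 0.36·0 + 0.28·h(A) + 0.2·h(E) + 0.16·1
Solving: h(A) = 0.5538, h(E) = 0.3938.
Starting from E, the probability is 0.3938.

0.3938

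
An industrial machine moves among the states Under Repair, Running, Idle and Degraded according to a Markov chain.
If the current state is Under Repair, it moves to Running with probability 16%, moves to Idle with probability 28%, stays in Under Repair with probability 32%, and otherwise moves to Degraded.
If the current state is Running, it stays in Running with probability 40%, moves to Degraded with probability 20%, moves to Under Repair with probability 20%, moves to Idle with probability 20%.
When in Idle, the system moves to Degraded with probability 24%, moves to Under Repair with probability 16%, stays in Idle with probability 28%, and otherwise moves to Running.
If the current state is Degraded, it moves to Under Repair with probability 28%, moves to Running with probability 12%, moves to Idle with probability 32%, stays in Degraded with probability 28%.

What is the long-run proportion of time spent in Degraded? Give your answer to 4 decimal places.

0.2394

Let the stationary distribution be π with π = πP and π_1 + π_2 + π_3 + π_4 = 1.
π_1 = 0.32·π_1 + 0.2·π_2 + 0.16·π_3 + 0.28·π_4
π_2 = 0.16·π_1 + 0.4·π_2 + 0.32·π_3 + 0.12·π_4
π_3 = 0.28·π_1 + 0.2·π_2 + 0.28·π_3 + 0.32·π_4
Solving with the normalization constraint gives π = (0.2368, 0.2546, 0.2692, 0.2394).
So the stationary probability of Degraded is 0.2394.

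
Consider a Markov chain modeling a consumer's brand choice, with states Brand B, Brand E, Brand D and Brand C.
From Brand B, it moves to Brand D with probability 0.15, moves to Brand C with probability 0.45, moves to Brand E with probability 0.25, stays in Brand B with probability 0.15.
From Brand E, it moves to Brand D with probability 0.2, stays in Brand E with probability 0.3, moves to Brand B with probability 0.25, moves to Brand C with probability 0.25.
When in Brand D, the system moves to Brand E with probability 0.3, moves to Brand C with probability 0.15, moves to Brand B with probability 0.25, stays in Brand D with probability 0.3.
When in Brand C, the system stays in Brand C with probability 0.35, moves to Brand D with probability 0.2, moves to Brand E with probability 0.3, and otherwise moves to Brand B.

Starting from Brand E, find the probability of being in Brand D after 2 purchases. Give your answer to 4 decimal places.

0.2075

Propagate the distribution vector 2 purchases from Brand E.
After 0 purchases: (0.0000, 1.0000, 0.0000, 0.0000)
After 1 purchase: (0.2500, 0.3000, 0.2000, 0.2500)
After 2 purchases: (0.2000, 0.2875, 0.2075, 0.3050)
P(in Brand D after 2 purchases) = 0.2075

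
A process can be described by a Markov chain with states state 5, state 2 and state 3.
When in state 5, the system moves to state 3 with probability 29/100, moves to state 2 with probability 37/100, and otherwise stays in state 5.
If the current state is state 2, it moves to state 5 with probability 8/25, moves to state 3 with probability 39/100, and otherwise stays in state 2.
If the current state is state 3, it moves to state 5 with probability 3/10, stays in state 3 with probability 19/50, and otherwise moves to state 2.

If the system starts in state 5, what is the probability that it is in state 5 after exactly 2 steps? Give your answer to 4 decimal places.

Sum over the intermediate state after 1 step:
P = P(state 5→state 5)·P(state 5→state 5) + P(state 5→state 2)·P(state 2→state 5) + P(state 5→state 3)·P(state 3→state 5)
  = 0.34×0.34 + 0.37×0.32 + 0.29×0.3
  = 0.1156 + 0.1184 + 0.0870 = 0.3210

0.3210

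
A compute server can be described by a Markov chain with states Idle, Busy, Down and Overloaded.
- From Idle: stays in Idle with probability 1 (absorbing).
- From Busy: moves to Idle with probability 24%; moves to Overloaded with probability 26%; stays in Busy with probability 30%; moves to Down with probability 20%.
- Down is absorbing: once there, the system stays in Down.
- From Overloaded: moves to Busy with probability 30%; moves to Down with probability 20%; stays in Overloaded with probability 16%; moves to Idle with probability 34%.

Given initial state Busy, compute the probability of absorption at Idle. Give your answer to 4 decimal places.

0.5686

Let h(s) be the probability of absorption at Idle starting from transient state s. Then h(Idle) = 1 and h(Down) = 0. By first-step analysis:
h(Busy) = 0.24·1 + 0.3·h(Busy) + 0.2·0 + 0.26·h(Overloaded)
h(Overloaded) = 0.34·1 + 0.3·h(Busy) + 0.2·0 + 0.16·h(Overloaded)
Solving: h(Busy) = 0.5686, h(Overloaded) = 0.6078.
Starting from Busy, the probability is 0.5686.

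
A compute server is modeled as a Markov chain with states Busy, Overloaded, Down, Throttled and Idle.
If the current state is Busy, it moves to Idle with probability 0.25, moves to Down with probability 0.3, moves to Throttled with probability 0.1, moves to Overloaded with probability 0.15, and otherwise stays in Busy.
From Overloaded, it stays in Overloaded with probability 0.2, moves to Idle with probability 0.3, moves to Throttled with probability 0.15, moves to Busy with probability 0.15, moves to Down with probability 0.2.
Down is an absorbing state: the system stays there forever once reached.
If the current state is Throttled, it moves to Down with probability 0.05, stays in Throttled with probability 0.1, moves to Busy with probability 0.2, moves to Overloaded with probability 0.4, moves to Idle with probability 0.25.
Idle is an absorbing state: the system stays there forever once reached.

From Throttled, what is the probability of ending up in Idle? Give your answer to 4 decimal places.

Let h(s) be the probability of absorption at Idle starting from transient state s. Then h(Idle) = 1 and h(Down) = 0. By first-step analysis:
h(Busy) = 0.2·h(Busy) + 0.15·h(Overloaded) + 0.3·0 + 0.1·h(Throttled) + 0.25·1
h(Overloaded) = 0.15·h(Busy) + 0.2·h(Overloaded) + 0.2·0 + 0.15·h(Throttled) + 0.3·1
h(Throttled) = 0.2·h(Busy) + 0.4·h(Overloaded) + 0.05·0 + 0.1·h(Throttled) + 0.25·1
Solving: h(Busy) = 0.5052, h(Overloaded) = 0.5922, h(Throttled) = 0.6532.
Starting from Throttled, the probability is 0.6532.

0.6532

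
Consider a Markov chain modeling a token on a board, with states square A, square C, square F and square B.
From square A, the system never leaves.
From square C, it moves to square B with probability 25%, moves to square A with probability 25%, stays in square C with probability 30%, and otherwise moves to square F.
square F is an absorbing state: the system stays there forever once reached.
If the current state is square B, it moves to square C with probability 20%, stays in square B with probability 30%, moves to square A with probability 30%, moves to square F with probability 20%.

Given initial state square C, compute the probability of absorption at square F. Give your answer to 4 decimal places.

Let h(s) be the probability of absorption at square F starting from transient state s. Then h(square F) = 1 and h(square A) = 0. By first-step analysis:
h(square C) = 0.25·0 + 0.3·h(square C) + 0.2·1 + 0.25·h(square B)
h(square B) = 0.3·0 + 0.2·h(square C) + 0.2·1 + 0.3·h(square B)
Solving: h(square C) = 0.4318, h(square B) = 0.4091.
Starting from square C, the probability is 0.4318.

0.4318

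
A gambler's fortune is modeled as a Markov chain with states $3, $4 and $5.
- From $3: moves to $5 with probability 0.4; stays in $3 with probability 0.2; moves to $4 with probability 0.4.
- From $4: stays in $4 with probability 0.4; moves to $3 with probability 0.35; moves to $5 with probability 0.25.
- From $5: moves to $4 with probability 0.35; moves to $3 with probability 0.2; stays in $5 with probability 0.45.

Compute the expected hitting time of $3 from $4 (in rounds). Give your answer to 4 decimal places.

3.2990

Let t(s) be the expected number of rounds to first reach $3 from state s, with t($3) = 0. Conditioning on the first round:
t($4) = 1 + 0.4·t($4) + 0.25·t($5)
t($5) = 1 + 0.35·t($4) + 0.45·t($5)
Solving: t($4) = 3.2990, t($5) = 3.9175.
Expected rounds from $4 to $3: 3.2990.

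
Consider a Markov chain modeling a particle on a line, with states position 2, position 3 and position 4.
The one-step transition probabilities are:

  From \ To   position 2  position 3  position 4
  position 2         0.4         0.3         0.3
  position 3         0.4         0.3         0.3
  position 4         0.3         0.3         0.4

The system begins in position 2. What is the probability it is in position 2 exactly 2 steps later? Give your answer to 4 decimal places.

0.3700

Sum over the intermediate state after 1 step:
P = P(position 2→position 2)·P(position 2→position 2) + P(position 2→position 3)·P(position 3→position 2) + P(position 2→position 4)·P(position 4→position 2)
  = 0.4×0.4 + 0.3×0.4 + 0.3×0.3
  = 0.1600 + 0.1200 + 0.0900 = 0.3700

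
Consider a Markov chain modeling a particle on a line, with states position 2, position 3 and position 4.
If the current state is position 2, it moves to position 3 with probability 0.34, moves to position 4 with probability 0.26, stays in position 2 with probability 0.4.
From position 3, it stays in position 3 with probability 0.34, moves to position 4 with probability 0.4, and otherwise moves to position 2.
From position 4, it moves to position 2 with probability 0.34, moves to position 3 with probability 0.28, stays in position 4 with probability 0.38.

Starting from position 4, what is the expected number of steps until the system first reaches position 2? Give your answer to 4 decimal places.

3.1629

Let t(s) be the expected number of steps to first reach position 2 from state s, with t(position 2) = 0. Conditioning on the first step:
t(position 3) = 1 + 0.34·t(position 3) + 0.4·t(position 4)
t(position 4) = 1 + 0.28·t(position 3) + 0.38·t(position 4)
Solving: t(position 3) = 3.4320, t(position 4) = 3.1629.
Expected steps from position 4 to position 2: 3.1629.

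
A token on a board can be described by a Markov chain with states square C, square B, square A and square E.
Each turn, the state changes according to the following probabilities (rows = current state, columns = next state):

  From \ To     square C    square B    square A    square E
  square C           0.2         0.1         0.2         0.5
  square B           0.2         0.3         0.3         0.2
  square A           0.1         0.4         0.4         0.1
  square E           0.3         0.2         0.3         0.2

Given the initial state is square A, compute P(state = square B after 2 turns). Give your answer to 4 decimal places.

0.3100

Propagate the distribution vector 2 turns from square A.
After 0 turns: (0.0000, 0.0000, 1.0000, 0.0000)
After 1 turn: (0.1000, 0.4000, 0.4000, 0.1000)
After 2 turns: (0.1700, 0.3100, 0.3300, 0.1900)
P(in square B after 2 turns) = 0.3100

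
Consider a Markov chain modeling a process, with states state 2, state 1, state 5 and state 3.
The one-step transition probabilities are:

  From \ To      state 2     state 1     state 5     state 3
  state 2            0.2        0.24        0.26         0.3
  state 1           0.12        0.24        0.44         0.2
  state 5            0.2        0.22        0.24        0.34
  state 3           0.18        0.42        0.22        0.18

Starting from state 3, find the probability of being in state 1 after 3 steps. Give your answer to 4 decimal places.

0.2777

Propagate the distribution vector 3 steps from state 3.
After 0 steps: (0.0000, 0.0000, 0.0000, 1.0000)
After 1 step: (0.1800, 0.4200, 0.2200, 0.1800)
After 2 steps: (0.1628, 0.2680, 0.3240, 0.2452)
After 3 steps: (0.1737, 0.2777, 0.2920, 0.2567)
P(in state 1 after 3 steps) = 0.2777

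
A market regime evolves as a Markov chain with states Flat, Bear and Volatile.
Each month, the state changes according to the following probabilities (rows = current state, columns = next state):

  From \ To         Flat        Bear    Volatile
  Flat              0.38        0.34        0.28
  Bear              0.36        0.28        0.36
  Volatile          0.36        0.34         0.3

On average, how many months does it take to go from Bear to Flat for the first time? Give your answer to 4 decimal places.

Let t(s) be the expected number of months to first reach Flat from state s, with t(Flat) = 0. Conditioning on the first month:
t(Bear) = 1 + 0.28·t(Bear) + 0.36·t(Volatile)
t(Volatile) = 1 + 0.34·t(Bear) + 0.3·t(Volatile)
Solving: t(Bear) = 2.7778, t(Volatile) = 2.7778.
Expected months from Bear to Flat: 2.7778.

2.7778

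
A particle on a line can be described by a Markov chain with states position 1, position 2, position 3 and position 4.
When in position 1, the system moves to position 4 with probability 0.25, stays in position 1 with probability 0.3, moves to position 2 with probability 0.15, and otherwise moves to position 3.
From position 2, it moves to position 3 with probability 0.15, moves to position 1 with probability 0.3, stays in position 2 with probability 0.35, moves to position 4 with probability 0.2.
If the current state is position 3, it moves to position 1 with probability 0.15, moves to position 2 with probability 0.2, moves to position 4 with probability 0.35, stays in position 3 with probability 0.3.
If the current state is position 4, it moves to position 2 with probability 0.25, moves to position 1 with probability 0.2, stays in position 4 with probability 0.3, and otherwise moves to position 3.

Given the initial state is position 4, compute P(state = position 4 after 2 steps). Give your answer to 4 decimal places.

Propagate the distribution vector 2 steps from position 4.
After 0 steps: (0.0000, 0.0000, 0.0000, 1.0000)
After 1 step: (0.2000, 0.2500, 0.2500, 0.3000)
After 2 steps: (0.2325, 0.2425, 0.2475, 0.2775)
P(in position 4 after 2 steps) = 0.2775

0.2775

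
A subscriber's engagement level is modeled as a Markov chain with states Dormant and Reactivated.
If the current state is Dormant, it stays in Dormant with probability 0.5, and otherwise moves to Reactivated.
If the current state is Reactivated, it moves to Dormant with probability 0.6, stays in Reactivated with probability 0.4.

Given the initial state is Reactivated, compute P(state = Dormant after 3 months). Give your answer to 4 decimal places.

Propagate the distribution vector 3 months from Reactivated.
After 0 months: (0.0000, 1.0000)
After 1 month: (0.6000, 0.4000)
After 2 months: (0.5400, 0.4600)
After 3 months: (0.5460, 0.4540)
P(in Dormant after 3 months) = 0.5460

0.5460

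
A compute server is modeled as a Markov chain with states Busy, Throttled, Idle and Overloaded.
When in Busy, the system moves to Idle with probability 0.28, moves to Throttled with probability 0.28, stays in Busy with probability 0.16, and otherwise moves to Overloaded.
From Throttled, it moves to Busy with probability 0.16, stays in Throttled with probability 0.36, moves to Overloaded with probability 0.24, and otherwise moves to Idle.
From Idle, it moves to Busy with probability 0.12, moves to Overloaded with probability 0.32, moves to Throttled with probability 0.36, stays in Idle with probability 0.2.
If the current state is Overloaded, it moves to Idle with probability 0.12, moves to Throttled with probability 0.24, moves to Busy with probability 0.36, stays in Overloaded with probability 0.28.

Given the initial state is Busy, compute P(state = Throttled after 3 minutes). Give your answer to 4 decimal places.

0.3100

Propagate the distribution vector 3 minutes from Busy.
After 0 minutes: (1.0000, 0.0000, 0.0000, 0.0000)
After 1 minute: (0.1600, 0.2800, 0.2800, 0.2800)
After 2 minutes: (0.2048, 0.3136, 0.2016, 0.2800)
After 3 minutes: (0.2079, 0.3100, 0.2065, 0.2755)
P(in Throttled after 3 minutes) = 0.3100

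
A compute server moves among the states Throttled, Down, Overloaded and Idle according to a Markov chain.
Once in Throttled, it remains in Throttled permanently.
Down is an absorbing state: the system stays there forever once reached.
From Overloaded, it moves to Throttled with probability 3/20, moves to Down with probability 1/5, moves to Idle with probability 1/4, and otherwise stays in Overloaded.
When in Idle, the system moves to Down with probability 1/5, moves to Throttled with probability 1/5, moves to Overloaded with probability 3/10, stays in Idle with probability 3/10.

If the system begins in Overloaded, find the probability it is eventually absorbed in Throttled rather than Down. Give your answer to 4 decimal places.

Let h(s) be the probability of absorption at Throttled starting from transient state s. Then h(Throttled) = 1 and h(Down) = 0. By first-step analysis:
h(Overloaded) = 0.15·1 + 0.2·0 + 0.4·h(Overloaded) + 0.25·h(Idle)
h(Idle) = 0.2·1 + 0.2·0 + 0.3·h(Overloaded) + 0.3·h(Idle)
Solving: h(Overloaded) = 0.4493, h(Idle) = 0.4783.
Starting from Overloaded, the probability is 0.4493.

0.4493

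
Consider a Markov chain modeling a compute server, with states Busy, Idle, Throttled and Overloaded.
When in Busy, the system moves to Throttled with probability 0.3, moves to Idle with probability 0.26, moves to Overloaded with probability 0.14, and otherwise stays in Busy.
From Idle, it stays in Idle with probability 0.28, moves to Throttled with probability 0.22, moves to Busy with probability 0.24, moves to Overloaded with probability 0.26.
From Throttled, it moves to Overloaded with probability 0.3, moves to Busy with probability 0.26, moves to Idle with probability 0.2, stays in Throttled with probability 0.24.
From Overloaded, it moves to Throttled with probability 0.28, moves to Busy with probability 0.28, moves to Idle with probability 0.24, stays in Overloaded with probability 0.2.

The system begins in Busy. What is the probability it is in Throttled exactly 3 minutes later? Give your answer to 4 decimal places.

0.2604

Propagate the distribution vector 3 minutes from Busy.
After 0 minutes: (1.0000, 0.0000, 0.0000, 0.0000)
After 1 minute: (0.3000, 0.2600, 0.3000, 0.1400)
After 2 minutes: (0.2696, 0.2444, 0.2584, 0.2276)
After 3 minutes: (0.2704, 0.2448, 0.2604, 0.2243)
P(in Throttled after 3 minutes) = 0.2604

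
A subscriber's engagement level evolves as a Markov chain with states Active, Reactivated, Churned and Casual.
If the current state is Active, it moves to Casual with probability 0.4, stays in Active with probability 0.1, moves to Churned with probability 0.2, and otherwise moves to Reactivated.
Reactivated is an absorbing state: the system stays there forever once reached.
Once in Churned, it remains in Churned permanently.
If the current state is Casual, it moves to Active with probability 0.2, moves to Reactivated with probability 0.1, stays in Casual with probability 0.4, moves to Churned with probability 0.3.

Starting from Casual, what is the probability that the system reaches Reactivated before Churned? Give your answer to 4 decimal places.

Let h(s) be the probability of absorption at Reactivated starting from transient state s. Then h(Reactivated) = 1 and h(Churned) = 0. By first-step analysis:
h(Active) = 0.1·h(Active) + 0.3·1 + 0.2·0 + 0.4·h(Casual)
h(Casual) = 0.2·h(Active) + 0.1·1 + 0.3·0 + 0.4·h(Casual)
Solving: h(Active) = 0.4783, h(Casual) = 0.3261.
Starting from Casual, the probability is 0.3261.

0.3261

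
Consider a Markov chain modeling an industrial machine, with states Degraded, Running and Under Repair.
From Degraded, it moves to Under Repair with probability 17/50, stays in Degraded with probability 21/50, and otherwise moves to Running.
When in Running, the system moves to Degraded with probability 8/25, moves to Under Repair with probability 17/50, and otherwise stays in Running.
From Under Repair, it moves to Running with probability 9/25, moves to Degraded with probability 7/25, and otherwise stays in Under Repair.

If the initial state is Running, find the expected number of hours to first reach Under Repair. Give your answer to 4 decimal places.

2.9412

Let t(s) be the expected number of hours to first reach Under Repair from state s, with t(Under Repair) = 0. Conditioning on the first hour:
t(Degraded) = 1 + 0.42·t(Degraded) + 0.24·t(Running)
t(Running) = 1 + 0.32·t(Degraded) + 0.34·t(Running)
Solving: t(Degraded) = 2.9412, t(Running) = 2.9412.
Expected hours from Running to Under Repair: 2.9412.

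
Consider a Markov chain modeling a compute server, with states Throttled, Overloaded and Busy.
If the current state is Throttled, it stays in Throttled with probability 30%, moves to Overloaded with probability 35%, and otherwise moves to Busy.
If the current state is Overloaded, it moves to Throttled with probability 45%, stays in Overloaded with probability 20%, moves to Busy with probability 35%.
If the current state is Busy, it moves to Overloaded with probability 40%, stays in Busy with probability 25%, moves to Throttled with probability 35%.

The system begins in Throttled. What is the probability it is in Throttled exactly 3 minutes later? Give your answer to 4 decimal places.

0.3630

Propagate the distribution vector 3 minutes from Throttled.
After 0 minutes: (1.0000, 0.0000, 0.0000)
After 1 minute: (0.3000, 0.3500, 0.3500)
After 2 minutes: (0.3700, 0.3150, 0.3150)
After 3 minutes: (0.3630, 0.3185, 0.3185)
P(in Throttled after 3 minutes) = 0.3630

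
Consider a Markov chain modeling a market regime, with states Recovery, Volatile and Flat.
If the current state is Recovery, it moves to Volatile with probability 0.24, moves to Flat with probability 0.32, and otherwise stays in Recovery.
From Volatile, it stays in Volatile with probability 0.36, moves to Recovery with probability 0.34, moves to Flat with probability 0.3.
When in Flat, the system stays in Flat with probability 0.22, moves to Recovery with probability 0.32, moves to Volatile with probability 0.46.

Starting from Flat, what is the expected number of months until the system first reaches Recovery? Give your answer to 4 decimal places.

Let t(s) be the expected number of months to first reach Recovery from state s, with t(Recovery) = 0. Conditioning on the first month:
t(Volatile) = 1 + 0.36·t(Volatile) + 0.3·t(Flat)
t(Flat) = 1 + 0.46·t(Volatile) + 0.22·t(Flat)
Solving: t(Volatile) = 2.9900, t(Flat) = 3.0454.
Expected months from Flat to Recovery: 3.0454.

3.0454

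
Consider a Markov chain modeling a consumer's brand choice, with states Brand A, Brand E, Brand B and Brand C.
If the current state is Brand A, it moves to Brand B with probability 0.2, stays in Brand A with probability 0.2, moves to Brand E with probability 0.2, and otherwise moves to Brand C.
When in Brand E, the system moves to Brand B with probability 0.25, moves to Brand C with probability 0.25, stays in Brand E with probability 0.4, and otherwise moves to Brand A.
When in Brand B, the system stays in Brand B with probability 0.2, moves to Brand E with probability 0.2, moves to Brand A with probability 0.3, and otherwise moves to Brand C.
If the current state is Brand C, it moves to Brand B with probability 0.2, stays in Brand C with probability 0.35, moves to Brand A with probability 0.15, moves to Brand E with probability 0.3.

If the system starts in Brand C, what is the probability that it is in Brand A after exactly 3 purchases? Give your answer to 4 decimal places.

Propagate the distribution vector 3 purchases from Brand C.
After 0 purchases: (0.0000, 0.0000, 0.0000, 1.0000)
After 1 purchase: (0.1500, 0.3000, 0.2000, 0.3500)
After 2 purchases: (0.1725, 0.2950, 0.2150, 0.3175)
After 3 purchases: (0.1761, 0.2908, 0.2148, 0.3184)
P(in Brand A after 3 purchases) = 0.1761

0.1761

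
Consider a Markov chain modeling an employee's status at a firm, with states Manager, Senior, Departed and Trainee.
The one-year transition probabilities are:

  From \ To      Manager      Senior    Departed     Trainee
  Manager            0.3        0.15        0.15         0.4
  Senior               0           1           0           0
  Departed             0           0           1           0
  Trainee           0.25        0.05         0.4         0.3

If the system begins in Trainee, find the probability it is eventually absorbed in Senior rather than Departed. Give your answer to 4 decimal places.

Let h(s) be the probability of absorption at Senior starting from transient state s. Then h(Senior) = 1 and h(Departed) = 0. By first-step analysis:
h(Manager) = 0.3·h(Manager) + 0.15·1 + 0.15·0 + 0.4·h(Trainee)
h(Trainee) = 0.25·h(Manager) + 0.05·1 + 0.4·0 + 0.3·h(Trainee)
Solving: h(Manager) = 0.3205, h(Trainee) = 0.1859.
Starting from Trainee, the probability is 0.1859.

0.1859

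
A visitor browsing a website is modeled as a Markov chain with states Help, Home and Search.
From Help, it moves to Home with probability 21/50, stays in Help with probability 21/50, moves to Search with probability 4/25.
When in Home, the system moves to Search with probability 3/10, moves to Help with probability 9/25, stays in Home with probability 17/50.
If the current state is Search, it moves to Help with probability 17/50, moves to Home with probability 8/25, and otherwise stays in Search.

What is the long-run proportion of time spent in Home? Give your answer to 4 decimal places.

0.3651

Let the stationary distribution be π with π = πP and π_1 + π_2 + π_3 = 1.
π_1 = 0.42·π_1 + 0.36·π_2 + 0.34·π_3
π_2 = 0.42·π_1 + 0.34·π_2 + 0.32·π_3
Solving with the normalization constraint gives π = (0.3775, 0.3651, 0.2574).
So the stationary probability of Home is 0.3651.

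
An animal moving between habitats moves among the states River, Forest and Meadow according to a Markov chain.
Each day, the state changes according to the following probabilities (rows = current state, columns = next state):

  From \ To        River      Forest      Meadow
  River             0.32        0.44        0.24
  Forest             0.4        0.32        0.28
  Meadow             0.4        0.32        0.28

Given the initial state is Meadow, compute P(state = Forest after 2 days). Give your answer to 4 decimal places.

0.3680

Sum over the intermediate state after 1 day:
P = P(Meadow→River)·P(River→Forest) + P(Meadow→Forest)·P(Forest→Forest) + P(Meadow→Meadow)·P(Meadow→Forest)
  = 0.4×0.44 + 0.32×0.32 + 0.28×0.32
  = 0.1760 + 0.1024 + 0.0896 = 0.3680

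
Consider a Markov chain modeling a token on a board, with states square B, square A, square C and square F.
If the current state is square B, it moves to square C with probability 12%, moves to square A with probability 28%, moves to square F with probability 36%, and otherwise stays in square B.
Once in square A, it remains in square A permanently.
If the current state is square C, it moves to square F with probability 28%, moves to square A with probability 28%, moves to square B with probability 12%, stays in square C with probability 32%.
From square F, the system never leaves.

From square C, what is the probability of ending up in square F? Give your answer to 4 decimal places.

0.5096

Let h(s) be the probability of absorption at square F starting from transient state s. Then h(square F) = 1 and h(square A) = 0. By first-step analysis:
h(square B) = 0.24·h(square B) + 0.28·0 + 0.12·h(square C) + 0.36·1
h(square C) = 0.12·h(square B) + 0.28·0 + 0.32·h(square C) + 0.28·1
Solving: h(square B) = 0.5541, h(square C) = 0.5096.
Starting from square C, the probability is 0.5096.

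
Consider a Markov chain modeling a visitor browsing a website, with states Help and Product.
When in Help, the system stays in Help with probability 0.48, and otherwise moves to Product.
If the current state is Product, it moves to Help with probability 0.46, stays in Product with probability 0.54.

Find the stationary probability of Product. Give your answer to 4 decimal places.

0.5306

Let the stationary distribution be π with π = πP and π_1 + π_2 = 1.
π_1 = 0.48·π_1 + 0.46·π_2
Solving with the normalization constraint gives π = (0.4694, 0.5306).
So the stationary probability of Product is 0.5306.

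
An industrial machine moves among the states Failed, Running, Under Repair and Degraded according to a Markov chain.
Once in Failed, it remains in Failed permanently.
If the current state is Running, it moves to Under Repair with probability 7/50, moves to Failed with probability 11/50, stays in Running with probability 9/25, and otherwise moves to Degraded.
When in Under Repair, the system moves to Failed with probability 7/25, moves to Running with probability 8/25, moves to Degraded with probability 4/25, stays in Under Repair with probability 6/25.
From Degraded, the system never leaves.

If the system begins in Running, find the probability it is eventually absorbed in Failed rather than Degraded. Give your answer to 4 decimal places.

0.4674

Let h(s) be the probability of absorption at Failed starting from transient state s. Then h(Failed) = 1 and h(Degraded) = 0. By first-step analysis:
h(Running) = 0.22·1 + 0.36·h(Running) + 0.14·h(Under Repair) + 0.28·0
h(Under Repair) = 0.28·1 + 0.32·h(Running) + 0.24·h(Under Repair) + 0.16·0
Solving: h(Running) = 0.4674, h(Under Repair) = 0.5652.
Starting from Running, the probability is 0.4674.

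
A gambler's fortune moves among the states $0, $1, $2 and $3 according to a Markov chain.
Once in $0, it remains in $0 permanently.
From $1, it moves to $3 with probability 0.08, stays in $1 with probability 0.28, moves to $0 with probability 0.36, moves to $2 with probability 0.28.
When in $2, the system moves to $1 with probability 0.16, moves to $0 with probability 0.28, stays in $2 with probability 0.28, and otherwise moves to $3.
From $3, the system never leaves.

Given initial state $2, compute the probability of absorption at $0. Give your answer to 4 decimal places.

Let h(s) be the probability of absorption at $0 starting from transient state s. Then h($0) = 1 and h($3) = 0. By first-step analysis:
h($1) = 0.36·1 + 0.28·h($1) + 0.28·h($2) + 0.08·0
h($2) = 0.28·1 + 0.16·h($1) + 0.28·h($2) + 0.28·0
Solving: h($1) = 0.7128, h($2) = 0.5473.
Starting from $2, the probability is 0.5473.

0.5473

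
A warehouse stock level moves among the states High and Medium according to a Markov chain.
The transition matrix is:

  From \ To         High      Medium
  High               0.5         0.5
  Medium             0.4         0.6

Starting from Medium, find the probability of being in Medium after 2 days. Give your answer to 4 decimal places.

Sum over the intermediate state after 1 day:
P = P(Medium→High)·P(High→Medium) + P(Medium→Medium)·P(Medium→Medium)
  = 0.4×0.5 + 0.6×0.6
  = 0.2000 + 0.3600 = 0.5600

0.5600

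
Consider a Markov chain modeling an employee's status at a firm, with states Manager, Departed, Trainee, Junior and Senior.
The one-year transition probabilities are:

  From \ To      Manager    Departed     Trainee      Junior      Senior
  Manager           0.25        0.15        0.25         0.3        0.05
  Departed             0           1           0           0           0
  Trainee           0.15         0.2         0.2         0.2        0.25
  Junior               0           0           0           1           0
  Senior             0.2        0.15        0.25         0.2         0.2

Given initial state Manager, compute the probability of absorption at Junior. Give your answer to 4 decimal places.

Let h(s) be the probability of absorption at Junior starting from transient state s. Then h(Junior) = 1 and h(Departed) = 0. By first-step analysis:
h(Manager) = 0.25·h(Manager) + 0.15·0 + 0.25·h(Trainee) + 0.3·1 + 0.05·h(Senior)
h(Trainee) = 0.15·h(Manager) + 0.2·0 + 0.2·h(Trainee) + 0.2·1 + 0.25·h(Senior)
h(Senior) = 0.2·h(Manager) + 0.15·0 + 0.25·h(Trainee) + 0.2·1 + 0.2·h(Senior)
Solving: h(Manager) = 0.6205, h(Trainee) = 0.5463, h(Senior) = 0.5758.
Starting from Manager, the probability is 0.6205.

0.6205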